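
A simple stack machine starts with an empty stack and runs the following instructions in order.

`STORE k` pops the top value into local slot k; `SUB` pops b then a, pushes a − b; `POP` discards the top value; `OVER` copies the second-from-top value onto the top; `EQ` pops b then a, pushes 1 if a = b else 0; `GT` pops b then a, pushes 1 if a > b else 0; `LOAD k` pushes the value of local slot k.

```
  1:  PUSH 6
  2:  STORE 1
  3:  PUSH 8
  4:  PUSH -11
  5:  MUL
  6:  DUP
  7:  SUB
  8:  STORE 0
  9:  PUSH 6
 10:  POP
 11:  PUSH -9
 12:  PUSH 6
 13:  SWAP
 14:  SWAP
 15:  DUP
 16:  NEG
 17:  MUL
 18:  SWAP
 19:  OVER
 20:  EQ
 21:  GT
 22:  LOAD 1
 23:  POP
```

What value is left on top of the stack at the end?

PUSH 6   → [6]
STORE 1  → []
PUSH 8   → [8]
PUSH -11 → [8, -11]
MUL      → [-88]
DUP      → [-88, -88]
SUB      → [0]
STORE 0  → []
PUSH 6   → [6]
POP      → []
PUSH -9  → [-9]
PUSH 6   → [-9, 6]
SWAP     → [6, -9]
SWAP     → [-9, 6]
DUP      → [-9, 6, 6]
NEG      → [-9, 6, -6]
MUL      → [-9, -36]
SWAP     → [-36, -9]
OVER     → [-36, -9, -36]
EQ       → [-36, 0]
GT       → [0]
LOAD 1   → [0, 6]
POP      → [0]

0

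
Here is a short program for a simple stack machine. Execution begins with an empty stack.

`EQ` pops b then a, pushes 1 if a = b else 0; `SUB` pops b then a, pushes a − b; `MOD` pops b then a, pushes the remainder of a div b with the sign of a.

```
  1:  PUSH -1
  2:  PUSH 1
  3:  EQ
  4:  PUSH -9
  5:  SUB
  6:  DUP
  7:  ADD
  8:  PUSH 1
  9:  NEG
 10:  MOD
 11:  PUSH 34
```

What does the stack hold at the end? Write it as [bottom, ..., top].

[0, 34]

PUSH -1  [-1]
PUSH 1   [-1, 1]
EQ       [0]
PUSH -9  [0, -9]
SUB      [9]
DUP      [9, 9]
ADD      [18]
PUSH 1   [18, 1]
NEG      [18, -1]
MOD      [0]
PUSH 34  [0, 34]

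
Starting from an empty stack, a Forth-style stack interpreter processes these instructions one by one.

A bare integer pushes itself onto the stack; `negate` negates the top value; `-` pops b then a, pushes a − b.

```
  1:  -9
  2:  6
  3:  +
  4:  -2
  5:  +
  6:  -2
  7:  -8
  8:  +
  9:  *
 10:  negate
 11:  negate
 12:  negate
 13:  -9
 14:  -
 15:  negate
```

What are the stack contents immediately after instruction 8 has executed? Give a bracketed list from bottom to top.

[-5, -10]

-9 : [-9]
6  : [-9, 6]
+  : [-3]
-2 : [-3, -2]
+  : [-5]
-2 : [-5, -2]
-8 : [-5, -2, -8]
+  : [-5, -10]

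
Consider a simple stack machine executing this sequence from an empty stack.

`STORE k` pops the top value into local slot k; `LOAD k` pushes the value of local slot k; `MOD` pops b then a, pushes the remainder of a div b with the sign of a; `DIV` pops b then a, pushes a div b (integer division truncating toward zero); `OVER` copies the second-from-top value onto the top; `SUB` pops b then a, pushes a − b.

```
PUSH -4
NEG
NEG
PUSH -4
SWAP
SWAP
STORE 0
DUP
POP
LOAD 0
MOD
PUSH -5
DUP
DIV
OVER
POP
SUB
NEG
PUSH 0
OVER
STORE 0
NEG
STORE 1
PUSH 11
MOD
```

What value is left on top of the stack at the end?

PUSH -4 : -4
NEG     : 4
NEG     : -4
PUSH -4 : -4 -4
SWAP    : -4 -4
SWAP    : -4 -4
STORE 0 : -4
DUP     : -4 -4
POP     : -4
LOAD 0  : -4 -4
MOD     : 0
PUSH -5 : 0 -5
DUP     : 0 -5 -5
DIV     : 0 1
OVER    : 0 1 0
POP     : 0 1
SUB     : -1
NEG     : 1
PUSH 0  : 1 0
OVER    : 1 0 1
STORE 0 : 1 0
NEG     : 1 0
STORE 1 : 1
PUSH 11 : 1 11
MOD     : 1

1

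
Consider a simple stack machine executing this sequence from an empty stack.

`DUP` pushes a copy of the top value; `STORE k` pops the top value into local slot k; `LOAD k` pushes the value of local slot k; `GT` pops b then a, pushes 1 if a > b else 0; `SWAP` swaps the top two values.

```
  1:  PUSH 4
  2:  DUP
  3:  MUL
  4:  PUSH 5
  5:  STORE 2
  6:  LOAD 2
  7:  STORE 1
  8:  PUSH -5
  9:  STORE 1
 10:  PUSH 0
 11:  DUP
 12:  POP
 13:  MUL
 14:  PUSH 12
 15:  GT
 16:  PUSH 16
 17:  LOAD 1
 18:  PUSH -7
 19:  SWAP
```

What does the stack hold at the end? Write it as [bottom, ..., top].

PUSH 4  -> [4]
DUP     -> [4, 4]
MUL     -> [16]
PUSH 5  -> [16, 5]
STORE 2 -> [16]
LOAD 2  -> [16, 5]
STORE 1 -> [16]
PUSH -5 -> [16, -5]
STORE 1 -> [16]
PUSH 0  -> [16, 0]
DUP     -> [16, 0, 0]
POP     -> [16, 0]
MUL     -> [0]
PUSH 12 -> [0, 12]
GT      -> [0]
PUSH 16 -> [0, 16]
LOAD 1  -> [0, 16, -5]
PUSH -7 -> [0, 16, -5, -7]
SWAP    -> [0, 16, -7, -5]

[0, 16, -7, -5]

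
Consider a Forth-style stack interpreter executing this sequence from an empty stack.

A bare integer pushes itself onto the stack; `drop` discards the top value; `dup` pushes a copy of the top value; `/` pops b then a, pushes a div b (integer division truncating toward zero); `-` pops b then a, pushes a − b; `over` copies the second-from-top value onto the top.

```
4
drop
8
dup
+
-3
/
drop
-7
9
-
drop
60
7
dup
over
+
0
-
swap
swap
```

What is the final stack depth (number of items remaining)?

3

4     4
drop  (empty)
8     8
dup   8 8
+     16
-3    16 -3
/     -5
drop  (empty)
-7    -7
9     -7 9
-     -16
drop  (empty)
60    60
7     60 7
dup   60 7 7
over  60 7 7 7
+     60 7 14
0     60 7 14 0
-     60 7 14
swap  60 14 7
swap  60 7 14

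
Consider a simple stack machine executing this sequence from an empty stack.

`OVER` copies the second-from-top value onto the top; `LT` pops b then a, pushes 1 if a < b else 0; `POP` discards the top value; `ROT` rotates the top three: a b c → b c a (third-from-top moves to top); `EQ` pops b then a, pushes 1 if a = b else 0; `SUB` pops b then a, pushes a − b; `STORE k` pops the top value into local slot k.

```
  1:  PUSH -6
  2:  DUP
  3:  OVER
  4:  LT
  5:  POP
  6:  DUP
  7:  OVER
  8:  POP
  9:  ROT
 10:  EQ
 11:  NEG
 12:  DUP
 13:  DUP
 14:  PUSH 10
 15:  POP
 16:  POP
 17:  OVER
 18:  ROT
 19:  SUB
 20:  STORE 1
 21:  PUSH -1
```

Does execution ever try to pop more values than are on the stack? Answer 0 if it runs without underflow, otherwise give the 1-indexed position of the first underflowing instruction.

PUSH -6  -6
DUP      -6 -6
OVER     -6 -6 -6
LT       -6 0
POP      -6
DUP      -6 -6
OVER     -6 -6 -6
POP      -6 -6
ROT  — needs 3 operands, stack has 2 → underflow

9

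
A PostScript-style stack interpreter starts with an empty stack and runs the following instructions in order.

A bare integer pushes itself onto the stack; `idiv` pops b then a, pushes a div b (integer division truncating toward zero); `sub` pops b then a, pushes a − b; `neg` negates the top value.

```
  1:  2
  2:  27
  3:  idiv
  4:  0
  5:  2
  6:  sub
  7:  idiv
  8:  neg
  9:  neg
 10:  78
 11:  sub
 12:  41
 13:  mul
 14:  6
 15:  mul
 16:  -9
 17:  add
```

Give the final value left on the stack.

-19197

2     [2]
27    [2, 27]
idiv  [0]
0     [0, 0]
2     [0, 0, 2]
sub   [0, -2]
idiv  [0]
neg   [0]
neg   [0]
78    [0, 78]
sub   [-78]
41    [-78, 41]
mul   [-3198]
6     [-3198, 6]
mul   [-19188]
-9    [-19188, -9]
add   [-19197]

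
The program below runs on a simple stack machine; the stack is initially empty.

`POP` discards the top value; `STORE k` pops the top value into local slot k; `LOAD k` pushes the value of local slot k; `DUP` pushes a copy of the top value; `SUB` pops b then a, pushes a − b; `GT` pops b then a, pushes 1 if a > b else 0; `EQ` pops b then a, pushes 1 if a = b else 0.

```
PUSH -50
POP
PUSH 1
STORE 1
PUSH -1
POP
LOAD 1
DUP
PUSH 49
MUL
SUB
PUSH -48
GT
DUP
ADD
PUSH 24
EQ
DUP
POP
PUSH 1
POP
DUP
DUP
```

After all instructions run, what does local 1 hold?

PUSH -50 : -50
POP      : (empty)
PUSH 1   : 1
STORE 1  : (empty)
PUSH -1  : -1
POP      : (empty)
LOAD 1   : 1
DUP      : 1 1
PUSH 49  : 1 1 49
MUL      : 1 49
SUB      : -48
PUSH -48 : -48 -48
GT       : 0
DUP      : 0 0
ADD      : 0
PUSH 24  : 0 24
EQ       : 0
DUP      : 0 0
POP      : 0
PUSH 1   : 0 1
POP      : 0
DUP      : 0 0
DUP      : 0 0 0

1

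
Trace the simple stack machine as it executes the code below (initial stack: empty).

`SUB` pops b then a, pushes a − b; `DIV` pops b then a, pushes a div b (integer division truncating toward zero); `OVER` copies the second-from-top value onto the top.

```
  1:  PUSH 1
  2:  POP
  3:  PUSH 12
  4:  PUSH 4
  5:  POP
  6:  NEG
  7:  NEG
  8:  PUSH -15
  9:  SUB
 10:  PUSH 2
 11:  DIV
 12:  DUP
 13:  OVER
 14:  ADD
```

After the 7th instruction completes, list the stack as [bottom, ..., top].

PUSH 1  : [1]
POP     : []
PUSH 12 : [12]
PUSH 4  : [12, 4]
POP     : [12]
NEG     : [-12]
NEG     : [12]

[12]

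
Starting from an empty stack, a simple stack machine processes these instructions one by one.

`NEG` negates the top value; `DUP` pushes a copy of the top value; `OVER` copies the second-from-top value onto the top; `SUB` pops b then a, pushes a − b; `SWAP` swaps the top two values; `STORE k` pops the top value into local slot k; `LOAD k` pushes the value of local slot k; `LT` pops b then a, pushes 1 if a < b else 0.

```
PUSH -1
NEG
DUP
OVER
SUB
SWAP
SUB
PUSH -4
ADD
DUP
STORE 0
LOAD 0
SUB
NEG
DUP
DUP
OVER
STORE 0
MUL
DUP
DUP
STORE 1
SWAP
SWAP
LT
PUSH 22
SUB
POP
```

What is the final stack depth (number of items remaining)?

PUSH -1 : -1
NEG     : 1
DUP     : 1 1
OVER    : 1 1 1
SUB     : 1 0
SWAP    : 0 1
SUB     : -1
PUSH -4 : -1 -4
ADD     : -5
DUP     : -5 -5
STORE 0 : -5
LOAD 0  : -5 -5
SUB     : 0
NEG     : 0
DUP     : 0 0
DUP     : 0 0 0
OVER    : 0 0 0 0
STORE 0 : 0 0 0
MUL     : 0 0
DUP     : 0 0 0
DUP     : 0 0 0 0
STORE 1 : 0 0 0
SWAP    : 0 0 0
SWAP    : 0 0 0
LT      : 0 0
PUSH 22 : 0 0 22
SUB     : 0 -22
POP     : 0

1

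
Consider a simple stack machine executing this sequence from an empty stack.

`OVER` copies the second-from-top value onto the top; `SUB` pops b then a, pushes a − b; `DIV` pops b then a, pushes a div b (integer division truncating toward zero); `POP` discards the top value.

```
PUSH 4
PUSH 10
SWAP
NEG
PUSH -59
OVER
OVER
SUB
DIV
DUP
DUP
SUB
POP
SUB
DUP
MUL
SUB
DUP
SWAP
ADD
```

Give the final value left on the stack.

PUSH 4   → [4]
PUSH 10  → [4, 10]
SWAP     → [10, 4]
NEG      → [10, -4]
PUSH -59 → [10, -4, -59]
OVER     → [10, -4, -59, -4]
OVER     → [10, -4, -59, -4, -59]
SUB      → [10, -4, -59, 55]
DIV      → [10, -4, -1]
DUP      → [10, -4, -1, -1]
DUP      → [10, -4, -1, -1, -1]
SUB      → [10, -4, -1, 0]
POP      → [10, -4, -1]
SUB      → [10, -3]
DUP      → [10, -3, -3]
MUL      → [10, 9]
SUB      → [1]
DUP      → [1, 1]
SWAP     → [1, 1]
ADD      → [2]

2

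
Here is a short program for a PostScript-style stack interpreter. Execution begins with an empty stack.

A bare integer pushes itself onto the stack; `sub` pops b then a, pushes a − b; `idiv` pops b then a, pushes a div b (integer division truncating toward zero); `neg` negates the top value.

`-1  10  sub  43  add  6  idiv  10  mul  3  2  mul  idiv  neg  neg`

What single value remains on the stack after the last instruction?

8

-1   -> -1
10   -> -1 10
sub  -> -11
43   -> -11 43
add  -> 32
6    -> 32 6
idiv -> 5
10   -> 5 10
mul  -> 50
3    -> 50 3
2    -> 50 3 2
mul  -> 50 6
idiv -> 8
neg  -> -8
neg  -> 8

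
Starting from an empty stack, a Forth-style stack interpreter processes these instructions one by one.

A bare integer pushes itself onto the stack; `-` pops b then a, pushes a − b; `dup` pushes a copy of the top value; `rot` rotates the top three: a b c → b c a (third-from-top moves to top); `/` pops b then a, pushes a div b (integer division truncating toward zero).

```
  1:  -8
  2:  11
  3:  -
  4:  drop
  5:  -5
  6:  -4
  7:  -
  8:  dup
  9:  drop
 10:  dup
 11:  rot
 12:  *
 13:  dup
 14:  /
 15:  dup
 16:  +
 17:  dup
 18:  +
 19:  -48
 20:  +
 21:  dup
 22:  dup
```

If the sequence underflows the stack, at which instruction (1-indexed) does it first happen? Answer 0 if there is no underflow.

-8   -> [-8]
11   -> [-8, 11]
-    -> [-19]
drop -> []
-5   -> [-5]
-4   -> [-5, -4]
-    -> [-1]
dup  -> [-1, -1]
drop -> [-1]
dup  -> [-1, -1]
rot  — needs 3 operands, stack has 2 → underflow

11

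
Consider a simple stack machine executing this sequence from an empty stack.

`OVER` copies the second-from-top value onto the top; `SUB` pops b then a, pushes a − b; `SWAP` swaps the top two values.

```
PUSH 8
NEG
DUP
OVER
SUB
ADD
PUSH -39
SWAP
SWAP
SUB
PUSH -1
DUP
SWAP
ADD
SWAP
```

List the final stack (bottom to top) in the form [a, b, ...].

PUSH 8    [8]
NEG       [-8]
DUP       [-8, -8]
OVER      [-8, -8, -8]
SUB       [-8, 0]
ADD       [-8]
PUSH -39  [-8, -39]
SWAP      [-39, -8]
SWAP      [-8, -39]
SUB       [31]
PUSH -1   [31, -1]
DUP       [31, -1, -1]
SWAP      [31, -1, -1]
ADD       [31, -2]
SWAP      [-2, 31]

[-2, 31]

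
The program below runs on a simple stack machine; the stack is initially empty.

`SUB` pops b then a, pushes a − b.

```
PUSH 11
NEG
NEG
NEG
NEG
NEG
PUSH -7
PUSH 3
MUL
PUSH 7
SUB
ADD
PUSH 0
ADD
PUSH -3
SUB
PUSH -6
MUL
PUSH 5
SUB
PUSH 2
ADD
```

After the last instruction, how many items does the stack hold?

PUSH 11 -> 11
NEG     -> -11
NEG     -> 11
NEG     -> -11
NEG     -> 11
NEG     -> -11
PUSH -7 -> -11 -7
PUSH 3  -> -11 -7 3
MUL     -> -11 -21
PUSH 7  -> -11 -21 7
SUB     -> -11 -28
ADD     -> -39
PUSH 0  -> -39 0
ADD     -> -39
PUSH -3 -> -39 -3
SUB     -> -36
PUSH -6 -> -36 -6
MUL     -> 216
PUSH 5  -> 216 5
SUB     -> 211
PUSH 2  -> 211 2
ADD     -> 213

1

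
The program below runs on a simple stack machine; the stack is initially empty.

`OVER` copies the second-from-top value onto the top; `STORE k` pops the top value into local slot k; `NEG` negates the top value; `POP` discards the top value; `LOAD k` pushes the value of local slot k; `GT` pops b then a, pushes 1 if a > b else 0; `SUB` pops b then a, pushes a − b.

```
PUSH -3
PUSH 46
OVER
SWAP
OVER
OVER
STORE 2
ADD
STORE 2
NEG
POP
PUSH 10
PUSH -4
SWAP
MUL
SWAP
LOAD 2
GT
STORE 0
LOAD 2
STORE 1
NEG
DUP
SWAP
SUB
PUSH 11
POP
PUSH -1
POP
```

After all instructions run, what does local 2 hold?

PUSH -3 -> -3
PUSH 46 -> -3 46
OVER    -> -3 46 -3
SWAP    -> -3 -3 46
OVER    -> -3 -3 46 -3
OVER    -> -3 -3 46 -3 46
STORE 2 -> -3 -3 46 -3
ADD     -> -3 -3 43
STORE 2 -> -3 -3
NEG     -> -3 3
POP     -> -3
PUSH 10 -> -3 10
PUSH -4 -> -3 10 -4
SWAP    -> -3 -4 10
MUL     -> -3 -40
SWAP    -> -40 -3
LOAD 2  -> -40 -3 43
GT      -> -40 0
STORE 0 -> -40
LOAD 2  -> -40 43
STORE 1 -> -40
NEG     -> 40
DUP     -> 40 40
SWAP    -> 40 40
SUB     -> 0
PUSH 11 -> 0 11
POP     -> 0
PUSH -1 -> 0 -1
POP     -> 0

43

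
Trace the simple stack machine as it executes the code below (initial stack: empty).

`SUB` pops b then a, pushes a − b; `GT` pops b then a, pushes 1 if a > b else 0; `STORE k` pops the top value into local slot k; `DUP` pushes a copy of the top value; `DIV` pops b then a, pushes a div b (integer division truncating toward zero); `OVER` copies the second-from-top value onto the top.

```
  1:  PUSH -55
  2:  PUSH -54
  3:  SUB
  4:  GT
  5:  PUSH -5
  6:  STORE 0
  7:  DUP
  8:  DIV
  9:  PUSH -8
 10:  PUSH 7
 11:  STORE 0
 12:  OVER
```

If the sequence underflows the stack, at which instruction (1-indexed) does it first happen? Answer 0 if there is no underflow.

4

PUSH -55 → -55
PUSH -54 → -55 -54
SUB      → -1
GT  — needs 2 operands, stack has 1 → underflow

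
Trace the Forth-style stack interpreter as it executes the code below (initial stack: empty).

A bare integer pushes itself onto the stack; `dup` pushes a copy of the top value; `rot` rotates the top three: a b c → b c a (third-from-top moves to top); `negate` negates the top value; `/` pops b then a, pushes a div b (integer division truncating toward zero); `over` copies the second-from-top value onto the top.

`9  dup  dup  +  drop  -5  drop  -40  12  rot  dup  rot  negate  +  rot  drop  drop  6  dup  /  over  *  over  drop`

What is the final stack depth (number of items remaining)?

2

9      → [9]
dup    → [9, 9]
dup    → [9, 9, 9]
+      → [9, 18]
drop   → [9]
-5     → [9, -5]
drop   → [9]
-40    → [9, -40]
12     → [9, -40, 12]
rot    → [-40, 12, 9]
dup    → [-40, 12, 9, 9]
rot    → [-40, 9, 9, 12]
negate → [-40, 9, 9, -12]
+      → [-40, 9, -3]
rot    → [9, -3, -40]
drop   → [9, -3]
drop   → [9]
6      → [9, 6]
dup    → [9, 6, 6]
/      → [9, 1]
over   → [9, 1, 9]
*      → [9, 9]
over   → [9, 9, 9]
drop   → [9, 9]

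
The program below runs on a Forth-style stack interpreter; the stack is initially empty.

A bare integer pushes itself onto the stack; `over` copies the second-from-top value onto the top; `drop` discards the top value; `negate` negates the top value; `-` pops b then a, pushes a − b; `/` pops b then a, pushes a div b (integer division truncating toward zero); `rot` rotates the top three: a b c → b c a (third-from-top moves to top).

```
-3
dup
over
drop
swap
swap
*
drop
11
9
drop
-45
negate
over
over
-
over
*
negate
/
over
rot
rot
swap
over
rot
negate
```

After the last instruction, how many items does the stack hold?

-3     -> -3
dup    -> -3 -3
over   -> -3 -3 -3
drop   -> -3 -3
swap   -> -3 -3
swap   -> -3 -3
*      -> 9
drop   -> (empty)
11     -> 11
9      -> 11 9
drop   -> 11
-45    -> 11 -45
negate -> 11 45
over   -> 11 45 11
over   -> 11 45 11 45
-      -> 11 45 -34
over   -> 11 45 -34 45
*      -> 11 45 -1530
negate -> 11 45 1530
/      -> 11 0
over   -> 11 0 11
rot    -> 0 11 11
rot    -> 11 11 0
swap   -> 11 0 11
over   -> 11 0 11 0
rot    -> 11 11 0 0
negate -> 11 11 0 0

4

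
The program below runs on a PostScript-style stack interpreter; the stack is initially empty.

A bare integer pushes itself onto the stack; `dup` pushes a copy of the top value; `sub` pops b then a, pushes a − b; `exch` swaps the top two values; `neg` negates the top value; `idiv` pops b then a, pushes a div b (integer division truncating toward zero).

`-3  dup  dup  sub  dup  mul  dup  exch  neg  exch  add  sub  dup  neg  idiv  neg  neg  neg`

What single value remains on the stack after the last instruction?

-3    [-3]
dup   [-3, -3]
dup   [-3, -3, -3]
sub   [-3, 0]
dup   [-3, 0, 0]
mul   [-3, 0]
dup   [-3, 0, 0]
exch  [-3, 0, 0]
neg   [-3, 0, 0]
exch  [-3, 0, 0]
add   [-3, 0]
sub   [-3]
dup   [-3, -3]
neg   [-3, 3]
idiv  [-1]
neg   [1]
neg   [-1]
neg   [1]

1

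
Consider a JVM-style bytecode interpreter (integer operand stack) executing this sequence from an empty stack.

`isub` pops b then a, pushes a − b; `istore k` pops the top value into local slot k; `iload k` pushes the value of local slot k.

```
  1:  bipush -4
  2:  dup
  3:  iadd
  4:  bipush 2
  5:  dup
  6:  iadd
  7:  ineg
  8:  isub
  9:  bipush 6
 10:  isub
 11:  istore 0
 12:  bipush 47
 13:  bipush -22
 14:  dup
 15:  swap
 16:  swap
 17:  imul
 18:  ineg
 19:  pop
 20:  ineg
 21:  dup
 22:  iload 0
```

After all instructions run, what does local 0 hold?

bipush -4  → -4
dup        → -4 -4
iadd       → -8
bipush 2   → -8 2
dup        → -8 2 2
iadd       → -8 4
ineg       → -8 -4
isub       → -4
bipush 6   → -4 6
isub       → -10
istore 0   → (empty)
bipush 47  → 47
bipush -22 → 47 -22
dup        → 47 -22 -22
swap       → 47 -22 -22
swap       → 47 -22 -22
imul       → 47 484
ineg       → 47 -484
pop        → 47
ineg       → -47
dup        → -47 -47
iload 0    → -47 -47 -10

-10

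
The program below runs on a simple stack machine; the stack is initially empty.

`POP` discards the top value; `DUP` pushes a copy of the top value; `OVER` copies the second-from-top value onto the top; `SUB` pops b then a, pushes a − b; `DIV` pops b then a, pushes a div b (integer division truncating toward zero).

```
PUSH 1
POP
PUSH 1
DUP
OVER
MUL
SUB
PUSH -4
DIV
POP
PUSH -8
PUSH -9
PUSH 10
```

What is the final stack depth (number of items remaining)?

PUSH 1  → 1
POP     → (empty)
PUSH 1  → 1
DUP     → 1 1
OVER    → 1 1 1
MUL     → 1 1
SUB     → 0
PUSH -4 → 0 -4
DIV     → 0
POP     → (empty)
PUSH -8 → -8
PUSH -9 → -8 -9
PUSH 10 → -8 -9 10

3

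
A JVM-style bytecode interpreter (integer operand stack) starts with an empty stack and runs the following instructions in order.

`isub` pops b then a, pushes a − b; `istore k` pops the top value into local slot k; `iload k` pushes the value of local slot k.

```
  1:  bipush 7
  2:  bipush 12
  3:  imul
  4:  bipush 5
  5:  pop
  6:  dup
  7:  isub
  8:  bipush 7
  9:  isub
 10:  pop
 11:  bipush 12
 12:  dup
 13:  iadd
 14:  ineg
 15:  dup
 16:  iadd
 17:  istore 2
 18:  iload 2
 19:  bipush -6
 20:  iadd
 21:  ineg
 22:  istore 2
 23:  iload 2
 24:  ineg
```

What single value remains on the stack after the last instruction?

-54

bipush 7  -> [7]
bipush 12 -> [7, 12]
imul      -> [84]
bipush 5  -> [84, 5]
pop       -> [84]
dup       -> [84, 84]
isub      -> [0]
bipush 7  -> [0, 7]
isub      -> [-7]
pop       -> []
bipush 12 -> [12]
dup       -> [12, 12]
iadd      -> [24]
ineg      -> [-24]
dup       -> [-24, -24]
iadd      -> [-48]
istore 2  -> []
iload 2   -> [-48]
bipush -6 -> [-48, -6]
iadd      -> [-54]
ineg      -> [54]
istore 2  -> []
iload 2   -> [54]
ineg      -> [-54]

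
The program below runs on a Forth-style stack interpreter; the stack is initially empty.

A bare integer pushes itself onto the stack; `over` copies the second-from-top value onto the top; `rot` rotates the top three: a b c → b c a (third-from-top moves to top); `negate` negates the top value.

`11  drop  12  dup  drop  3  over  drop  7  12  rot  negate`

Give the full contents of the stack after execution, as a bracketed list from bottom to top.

[12, 7, 12, -3]

11     : [11]
drop   : []
12     : [12]
dup    : [12, 12]
drop   : [12]
3      : [12, 3]
over   : [12, 3, 12]
drop   : [12, 3]
7      : [12, 3, 7]
12     : [12, 3, 7, 12]
rot    : [12, 7, 12, 3]
negate : [12, 7, 12, -3]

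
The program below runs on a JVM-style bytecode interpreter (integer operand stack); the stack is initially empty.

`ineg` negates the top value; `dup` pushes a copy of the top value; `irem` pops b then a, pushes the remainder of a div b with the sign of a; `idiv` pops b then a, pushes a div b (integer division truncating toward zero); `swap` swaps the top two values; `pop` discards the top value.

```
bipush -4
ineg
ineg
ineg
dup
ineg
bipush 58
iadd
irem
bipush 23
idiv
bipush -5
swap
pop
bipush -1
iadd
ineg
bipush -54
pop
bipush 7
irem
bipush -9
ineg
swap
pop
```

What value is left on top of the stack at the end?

bipush -4  -> -4
ineg       -> 4
ineg       -> -4
ineg       -> 4
dup        -> 4 4
ineg       -> 4 -4
bipush 58  -> 4 -4 58
iadd       -> 4 54
irem       -> 4
bipush 23  -> 4 23
idiv       -> 0
bipush -5  -> 0 -5
swap       -> -5 0
pop        -> -5
bipush -1  -> -5 -1
iadd       -> -6
ineg       -> 6
bipush -54 -> 6 -54
pop        -> 6
bipush 7   -> 6 7
irem       -> 6
bipush -9  -> 6 -9
ineg       -> 6 9
swap       -> 9 6
pop        -> 9

9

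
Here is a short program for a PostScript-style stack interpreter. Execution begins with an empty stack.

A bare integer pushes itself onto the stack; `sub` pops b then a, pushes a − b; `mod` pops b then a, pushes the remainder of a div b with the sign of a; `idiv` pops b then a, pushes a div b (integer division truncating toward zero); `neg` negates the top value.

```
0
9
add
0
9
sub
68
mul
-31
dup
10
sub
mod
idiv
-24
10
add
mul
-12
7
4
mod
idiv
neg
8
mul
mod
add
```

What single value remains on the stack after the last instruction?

0    -> [0]
9    -> [0, 9]
add  -> [9]
0    -> [9, 0]
9    -> [9, 0, 9]
sub  -> [9, -9]
68   -> [9, -9, 68]
mul  -> [9, -612]
-31  -> [9, -612, -31]
dup  -> [9, -612, -31, -31]
10   -> [9, -612, -31, -31, 10]
sub  -> [9, -612, -31, -41]
mod  -> [9, -612, -31]
idiv -> [9, 19]
-24  -> [9, 19, -24]
10   -> [9, 19, -24, 10]
add  -> [9, 19, -14]
mul  -> [9, -266]
-12  -> [9, -266, -12]
7    -> [9, -266, -12, 7]
4    -> [9, -266, -12, 7, 4]
mod  -> [9, -266, -12, 3]
idiv -> [9, -266, -4]
neg  -> [9, -266, 4]
8    -> [9, -266, 4, 8]
mul  -> [9, -266, 32]
mod  -> [9, -10]
add  -> [-1]

-1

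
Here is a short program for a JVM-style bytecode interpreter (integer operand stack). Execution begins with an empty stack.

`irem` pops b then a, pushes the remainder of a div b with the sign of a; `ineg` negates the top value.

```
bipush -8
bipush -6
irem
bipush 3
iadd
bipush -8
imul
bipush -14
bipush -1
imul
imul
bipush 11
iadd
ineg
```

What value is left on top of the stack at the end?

101

bipush -8  -> [-8]
bipush -6  -> [-8, -6]
irem       -> [-2]
bipush 3   -> [-2, 3]
iadd       -> [1]
bipush -8  -> [1, -8]
imul       -> [-8]
bipush -14 -> [-8, -14]
bipush -1  -> [-8, -14, -1]
imul       -> [-8, 14]
imul       -> [-112]
bipush 11  -> [-112, 11]
iadd       -> [-101]
ineg       -> [101]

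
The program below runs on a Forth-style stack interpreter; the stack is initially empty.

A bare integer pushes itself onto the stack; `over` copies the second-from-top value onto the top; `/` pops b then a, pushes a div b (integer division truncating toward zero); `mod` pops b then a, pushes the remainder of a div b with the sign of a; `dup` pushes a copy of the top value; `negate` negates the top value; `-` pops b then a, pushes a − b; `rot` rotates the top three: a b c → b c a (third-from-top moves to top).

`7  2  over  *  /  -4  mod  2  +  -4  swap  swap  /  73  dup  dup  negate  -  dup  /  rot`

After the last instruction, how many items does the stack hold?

7      -> [7]
2      -> [7, 2]
over   -> [7, 2, 7]
*      -> [7, 14]
/      -> [0]
-4     -> [0, -4]
mod    -> [0]
2      -> [0, 2]
+      -> [2]
-4     -> [2, -4]
swap   -> [-4, 2]
swap   -> [2, -4]
/      -> [0]
73     -> [0, 73]
dup    -> [0, 73, 73]
dup    -> [0, 73, 73, 73]
negate -> [0, 73, 73, -73]
-      -> [0, 73, 146]
dup    -> [0, 73, 146, 146]
/      -> [0, 73, 1]
rot    -> [73, 1, 0]

3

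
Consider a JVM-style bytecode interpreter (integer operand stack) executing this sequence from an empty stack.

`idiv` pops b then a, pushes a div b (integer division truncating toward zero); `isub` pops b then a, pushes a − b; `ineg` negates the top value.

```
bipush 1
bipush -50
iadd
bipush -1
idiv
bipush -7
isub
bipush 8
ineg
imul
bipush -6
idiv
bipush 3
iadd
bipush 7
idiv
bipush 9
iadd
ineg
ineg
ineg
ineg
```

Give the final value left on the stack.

bipush 1   -> [1]
bipush -50 -> [1, -50]
iadd       -> [-49]
bipush -1  -> [-49, -1]
idiv       -> [49]
bipush -7  -> [49, -7]
isub       -> [56]
bipush 8   -> [56, 8]
ineg       -> [56, -8]
imul       -> [-448]
bipush -6  -> [-448, -6]
idiv       -> [74]
bipush 3   -> [74, 3]
iadd       -> [77]
bipush 7   -> [77, 7]
idiv       -> [11]
bipush 9   -> [11, 9]
iadd       -> [20]
ineg       -> [-20]
ineg       -> [20]
ineg       -> [-20]
ineg       -> [20]

20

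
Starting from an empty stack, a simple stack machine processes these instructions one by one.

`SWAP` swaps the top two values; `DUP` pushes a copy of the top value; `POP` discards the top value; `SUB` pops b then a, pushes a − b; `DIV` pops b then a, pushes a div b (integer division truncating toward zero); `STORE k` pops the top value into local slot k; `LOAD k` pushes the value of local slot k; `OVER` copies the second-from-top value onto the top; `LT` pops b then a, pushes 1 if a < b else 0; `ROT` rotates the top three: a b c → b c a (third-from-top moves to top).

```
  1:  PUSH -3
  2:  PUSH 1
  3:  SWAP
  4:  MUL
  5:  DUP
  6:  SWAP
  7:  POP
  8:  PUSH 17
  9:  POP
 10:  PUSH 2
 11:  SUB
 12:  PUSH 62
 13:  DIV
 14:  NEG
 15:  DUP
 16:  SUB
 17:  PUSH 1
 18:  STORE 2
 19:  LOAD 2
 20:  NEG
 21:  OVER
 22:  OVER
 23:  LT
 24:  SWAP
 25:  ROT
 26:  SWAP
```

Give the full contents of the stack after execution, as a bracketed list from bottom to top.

[0, 0, -1]

PUSH -3 : -3
PUSH 1  : -3 1
SWAP    : 1 -3
MUL     : -3
DUP     : -3 -3
SWAP    : -3 -3
POP     : -3
PUSH 17 : -3 17
POP     : -3
PUSH 2  : -3 2
SUB     : -5
PUSH 62 : -5 62
DIV     : 0
NEG     : 0
DUP     : 0 0
SUB     : 0
PUSH 1  : 0 1
STORE 2 : 0
LOAD 2  : 0 1
NEG     : 0 -1
OVER    : 0 -1 0
OVER    : 0 -1 0 -1
LT      : 0 -1 0
SWAP    : 0 0 -1
ROT     : 0 -1 0
SWAP    : 0 0 -1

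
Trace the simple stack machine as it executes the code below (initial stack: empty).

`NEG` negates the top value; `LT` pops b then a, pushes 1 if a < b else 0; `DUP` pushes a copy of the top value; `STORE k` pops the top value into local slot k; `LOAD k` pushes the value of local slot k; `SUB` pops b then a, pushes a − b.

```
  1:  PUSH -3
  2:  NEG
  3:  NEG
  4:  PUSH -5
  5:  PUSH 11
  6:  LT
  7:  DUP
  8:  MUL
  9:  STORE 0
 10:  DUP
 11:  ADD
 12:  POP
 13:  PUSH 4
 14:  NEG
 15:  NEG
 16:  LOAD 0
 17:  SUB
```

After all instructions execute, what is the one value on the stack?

3

PUSH -3 : [-3]
NEG     : [3]
NEG     : [-3]
PUSH -5 : [-3, -5]
PUSH 11 : [-3, -5, 11]
LT      : [-3, 1]
DUP     : [-3, 1, 1]
MUL     : [-3, 1]
STORE 0 : [-3]
DUP     : [-3, -3]
ADD     : [-6]
POP     : []
PUSH 4  : [4]
NEG     : [-4]
NEG     : [4]
LOAD 0  : [4, 1]
SUB     : [3]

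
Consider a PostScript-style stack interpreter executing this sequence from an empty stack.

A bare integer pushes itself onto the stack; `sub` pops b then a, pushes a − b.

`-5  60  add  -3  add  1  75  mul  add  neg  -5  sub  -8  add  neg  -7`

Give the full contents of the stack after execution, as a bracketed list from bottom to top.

-5   [-5]
60   [-5, 60]
add  [55]
-3   [55, -3]
add  [52]
1    [52, 1]
75   [52, 1, 75]
mul  [52, 75]
add  [127]
neg  [-127]
-5   [-127, -5]
sub  [-122]
-8   [-122, -8]
add  [-130]
neg  [130]
-7   [130, -7]

[130, -7]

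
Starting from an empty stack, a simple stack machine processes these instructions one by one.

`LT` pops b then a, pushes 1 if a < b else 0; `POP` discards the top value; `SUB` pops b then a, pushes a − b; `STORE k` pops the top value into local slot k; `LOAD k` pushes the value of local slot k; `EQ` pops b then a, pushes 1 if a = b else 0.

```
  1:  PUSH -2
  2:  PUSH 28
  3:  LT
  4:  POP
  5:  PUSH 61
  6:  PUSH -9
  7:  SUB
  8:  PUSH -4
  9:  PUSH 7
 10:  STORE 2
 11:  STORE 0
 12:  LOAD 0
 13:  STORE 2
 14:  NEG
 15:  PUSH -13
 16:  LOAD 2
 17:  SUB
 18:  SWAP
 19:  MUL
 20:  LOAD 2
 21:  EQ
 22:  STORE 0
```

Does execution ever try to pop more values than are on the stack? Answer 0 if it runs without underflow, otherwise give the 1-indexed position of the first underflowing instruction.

0

PUSH -2  → [-2]
PUSH 28  → [-2, 28]
LT       → [1]
POP      → []
PUSH 61  → [61]
PUSH -9  → [61, -9]
SUB      → [70]
PUSH -4  → [70, -4]
PUSH 7   → [70, -4, 7]
STORE 2  → [70, -4]
STORE 0  → [70]
LOAD 0   → [70, -4]
STORE 2  → [70]
NEG      → [-70]
PUSH -13 → [-70, -13]
LOAD 2   → [-70, -13, -4]
SUB      → [-70, -9]
SWAP     → [-9, -70]
MUL      → [630]
LOAD 2   → [630, -4]
EQ       → [0]
STORE 0  → []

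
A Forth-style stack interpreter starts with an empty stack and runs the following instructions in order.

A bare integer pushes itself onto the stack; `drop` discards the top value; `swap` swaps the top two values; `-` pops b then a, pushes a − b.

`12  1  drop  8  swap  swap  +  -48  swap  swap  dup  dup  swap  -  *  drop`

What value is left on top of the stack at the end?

12   → 12
1    → 12 1
drop → 12
8    → 12 8
swap → 8 12
swap → 12 8
+    → 20
-48  → 20 -48
swap → -48 20
swap → 20 -48
dup  → 20 -48 -48
dup  → 20 -48 -48 -48
swap → 20 -48 -48 -48
-    → 20 -48 0
*    → 20 0
drop → 20

20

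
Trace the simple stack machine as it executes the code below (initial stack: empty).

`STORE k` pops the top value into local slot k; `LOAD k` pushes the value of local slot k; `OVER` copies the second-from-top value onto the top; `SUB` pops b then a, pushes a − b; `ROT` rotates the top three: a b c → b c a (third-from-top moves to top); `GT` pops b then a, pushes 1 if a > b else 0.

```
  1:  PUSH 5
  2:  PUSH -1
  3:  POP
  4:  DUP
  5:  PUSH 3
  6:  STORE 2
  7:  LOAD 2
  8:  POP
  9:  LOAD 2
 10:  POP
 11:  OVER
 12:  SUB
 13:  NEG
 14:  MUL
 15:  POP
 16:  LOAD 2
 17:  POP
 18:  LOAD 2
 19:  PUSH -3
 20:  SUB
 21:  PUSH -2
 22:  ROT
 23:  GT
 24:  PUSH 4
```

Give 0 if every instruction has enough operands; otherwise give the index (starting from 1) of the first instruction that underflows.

PUSH 5  -> 5
PUSH -1 -> 5 -1
POP     -> 5
DUP     -> 5 5
PUSH 3  -> 5 5 3
STORE 2 -> 5 5
LOAD 2  -> 5 5 3
POP     -> 5 5
LOAD 2  -> 5 5 3
POP     -> 5 5
OVER    -> 5 5 5
SUB     -> 5 0
NEG     -> 5 0
MUL     -> 0
POP     -> (empty)
LOAD 2  -> 3
POP     -> (empty)
LOAD 2  -> 3
PUSH -3 -> 3 -3
SUB     -> 6
PUSH -2 -> 6 -2
ROT  — needs 3 operands, stack has 2 → underflow

22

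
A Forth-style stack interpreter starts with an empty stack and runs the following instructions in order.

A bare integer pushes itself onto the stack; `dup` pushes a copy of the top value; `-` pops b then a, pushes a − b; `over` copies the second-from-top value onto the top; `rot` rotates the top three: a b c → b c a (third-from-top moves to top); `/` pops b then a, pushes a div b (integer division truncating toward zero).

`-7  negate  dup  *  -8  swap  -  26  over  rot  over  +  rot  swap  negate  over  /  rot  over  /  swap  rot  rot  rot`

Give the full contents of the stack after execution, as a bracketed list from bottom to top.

-7      -7
negate  7
dup     7 7
*       49
-8      49 -8
swap    -8 49
-       -57
26      -57 26
over    -57 26 -57
rot     26 -57 -57
over    26 -57 -57 -57
+       26 -57 -114
rot     -57 -114 26
swap    -57 26 -114
negate  -57 26 114
over    -57 26 114 26
/       -57 26 4
rot     26 4 -57
over    26 4 -57 4
/       26 4 -14
swap    26 -14 4
rot     -14 4 26
rot     4 26 -14
rot     26 -14 4

[26, -14, 4]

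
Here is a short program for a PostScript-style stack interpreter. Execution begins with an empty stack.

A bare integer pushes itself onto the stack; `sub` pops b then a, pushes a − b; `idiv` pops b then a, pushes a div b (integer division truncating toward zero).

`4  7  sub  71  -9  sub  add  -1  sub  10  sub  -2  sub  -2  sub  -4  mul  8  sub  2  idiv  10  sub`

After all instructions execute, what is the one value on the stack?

4     4
7     4 7
sub   -3
71    -3 71
-9    -3 71 -9
sub   -3 80
add   77
-1    77 -1
sub   78
10    78 10
sub   68
-2    68 -2
sub   70
-2    70 -2
sub   72
-4    72 -4
mul   -288
8     -288 8
sub   -296
2     -296 2
idiv  -148
10    -148 10
sub   -158

-158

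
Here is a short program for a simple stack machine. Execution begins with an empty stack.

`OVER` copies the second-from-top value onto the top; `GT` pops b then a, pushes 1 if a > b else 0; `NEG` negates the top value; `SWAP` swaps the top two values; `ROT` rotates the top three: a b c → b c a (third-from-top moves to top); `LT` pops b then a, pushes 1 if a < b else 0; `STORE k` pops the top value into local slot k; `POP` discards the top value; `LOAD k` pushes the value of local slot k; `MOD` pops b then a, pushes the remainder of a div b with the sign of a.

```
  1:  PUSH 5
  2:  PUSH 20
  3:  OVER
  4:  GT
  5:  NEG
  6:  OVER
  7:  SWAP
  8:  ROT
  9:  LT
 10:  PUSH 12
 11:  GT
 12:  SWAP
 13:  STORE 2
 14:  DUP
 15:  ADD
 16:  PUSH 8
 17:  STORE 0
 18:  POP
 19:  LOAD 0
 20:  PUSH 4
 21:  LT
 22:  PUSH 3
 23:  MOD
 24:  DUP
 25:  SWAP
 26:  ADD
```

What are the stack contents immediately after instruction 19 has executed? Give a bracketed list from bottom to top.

PUSH 5   [5]
PUSH 20  [5, 20]
OVER     [5, 20, 5]
GT       [5, 1]
NEG      [5, -1]
OVER     [5, -1, 5]
SWAP     [5, 5, -1]
ROT      [5, -1, 5]
LT       [5, 1]
PUSH 12  [5, 1, 12]
GT       [5, 0]
SWAP     [0, 5]
STORE 2  [0]
DUP      [0, 0]
ADD      [0]
PUSH 8   [0, 8]
STORE 0  [0]
POP      []
LOAD 0   [8]

[8]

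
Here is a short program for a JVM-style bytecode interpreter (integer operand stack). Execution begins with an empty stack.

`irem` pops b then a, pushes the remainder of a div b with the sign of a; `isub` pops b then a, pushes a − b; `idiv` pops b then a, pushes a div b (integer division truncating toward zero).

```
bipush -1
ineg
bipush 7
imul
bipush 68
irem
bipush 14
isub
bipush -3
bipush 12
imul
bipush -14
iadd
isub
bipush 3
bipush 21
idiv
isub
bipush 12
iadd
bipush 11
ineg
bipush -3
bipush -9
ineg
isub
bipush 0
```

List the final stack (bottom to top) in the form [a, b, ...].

[55, -11, -12, 0]

bipush -1  -> [-1]
ineg       -> [1]
bipush 7   -> [1, 7]
imul       -> [7]
bipush 68  -> [7, 68]
irem       -> [7]
bipush 14  -> [7, 14]
isub       -> [-7]
bipush -3  -> [-7, -3]
bipush 12  -> [-7, -3, 12]
imul       -> [-7, -36]
bipush -14 -> [-7, -36, -14]
iadd       -> [-7, -50]
isub       -> [43]
bipush 3   -> [43, 3]
bipush 21  -> [43, 3, 21]
idiv       -> [43, 0]
isub       -> [43]
bipush 12  -> [43, 12]
iadd       -> [55]
bipush 11  -> [55, 11]
ineg       -> [55, -11]
bipush -3  -> [55, -11, -3]
bipush -9  -> [55, -11, -3, -9]
ineg       -> [55, -11, -3, 9]
isub       -> [55, -11, -12]
bipush 0   -> [55, -11, -12, 0]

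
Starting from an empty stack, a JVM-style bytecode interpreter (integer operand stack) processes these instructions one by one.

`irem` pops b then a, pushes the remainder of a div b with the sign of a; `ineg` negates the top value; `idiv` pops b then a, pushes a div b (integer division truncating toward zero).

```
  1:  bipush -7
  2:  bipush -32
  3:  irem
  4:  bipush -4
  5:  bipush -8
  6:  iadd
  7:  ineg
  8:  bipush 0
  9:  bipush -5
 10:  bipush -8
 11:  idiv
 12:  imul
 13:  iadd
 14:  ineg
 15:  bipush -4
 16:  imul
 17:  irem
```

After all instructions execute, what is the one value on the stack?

bipush -7  : [-7]
bipush -32 : [-7, -32]
irem       : [-7]
bipush -4  : [-7, -4]
bipush -8  : [-7, -4, -8]
iadd       : [-7, -12]
ineg       : [-7, 12]
bipush 0   : [-7, 12, 0]
bipush -5  : [-7, 12, 0, -5]
bipush -8  : [-7, 12, 0, -5, -8]
idiv       : [-7, 12, 0, 0]
imul       : [-7, 12, 0]
iadd       : [-7, 12]
ineg       : [-7, -12]
bipush -4  : [-7, -12, -4]
imul       : [-7, 48]
irem       : [-7]

-7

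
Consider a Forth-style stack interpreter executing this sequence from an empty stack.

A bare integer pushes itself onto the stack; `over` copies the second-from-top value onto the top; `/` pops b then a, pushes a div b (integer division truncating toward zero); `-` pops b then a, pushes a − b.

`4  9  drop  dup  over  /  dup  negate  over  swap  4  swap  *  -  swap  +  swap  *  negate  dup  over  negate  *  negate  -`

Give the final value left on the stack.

4      : 4
9      : 4 9
drop   : 4
dup    : 4 4
over   : 4 4 4
/      : 4 1
dup    : 4 1 1
negate : 4 1 -1
over   : 4 1 -1 1
swap   : 4 1 1 -1
4      : 4 1 1 -1 4
swap   : 4 1 1 4 -1
*      : 4 1 1 -4
-      : 4 1 5
swap   : 4 5 1
+      : 4 6
swap   : 6 4
*      : 24
negate : -24
dup    : -24 -24
over   : -24 -24 -24
negate : -24 -24 24
*      : -24 -576
negate : -24 576
-      : -600

-600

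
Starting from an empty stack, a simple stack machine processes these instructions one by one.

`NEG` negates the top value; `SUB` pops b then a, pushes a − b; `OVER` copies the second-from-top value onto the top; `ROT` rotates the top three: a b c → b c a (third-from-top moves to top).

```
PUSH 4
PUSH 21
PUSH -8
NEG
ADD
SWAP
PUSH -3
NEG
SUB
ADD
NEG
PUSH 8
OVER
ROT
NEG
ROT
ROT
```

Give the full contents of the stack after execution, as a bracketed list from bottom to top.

[30, 8, -30]

PUSH 4  : 4
PUSH 21 : 4 21
PUSH -8 : 4 21 -8
NEG     : 4 21 8
ADD     : 4 29
SWAP    : 29 4
PUSH -3 : 29 4 -3
NEG     : 29 4 3
SUB     : 29 1
ADD     : 30
NEG     : -30
PUSH 8  : -30 8
OVER    : -30 8 -30
ROT     : 8 -30 -30
NEG     : 8 -30 30
ROT     : -30 30 8
ROT     : 30 8 -30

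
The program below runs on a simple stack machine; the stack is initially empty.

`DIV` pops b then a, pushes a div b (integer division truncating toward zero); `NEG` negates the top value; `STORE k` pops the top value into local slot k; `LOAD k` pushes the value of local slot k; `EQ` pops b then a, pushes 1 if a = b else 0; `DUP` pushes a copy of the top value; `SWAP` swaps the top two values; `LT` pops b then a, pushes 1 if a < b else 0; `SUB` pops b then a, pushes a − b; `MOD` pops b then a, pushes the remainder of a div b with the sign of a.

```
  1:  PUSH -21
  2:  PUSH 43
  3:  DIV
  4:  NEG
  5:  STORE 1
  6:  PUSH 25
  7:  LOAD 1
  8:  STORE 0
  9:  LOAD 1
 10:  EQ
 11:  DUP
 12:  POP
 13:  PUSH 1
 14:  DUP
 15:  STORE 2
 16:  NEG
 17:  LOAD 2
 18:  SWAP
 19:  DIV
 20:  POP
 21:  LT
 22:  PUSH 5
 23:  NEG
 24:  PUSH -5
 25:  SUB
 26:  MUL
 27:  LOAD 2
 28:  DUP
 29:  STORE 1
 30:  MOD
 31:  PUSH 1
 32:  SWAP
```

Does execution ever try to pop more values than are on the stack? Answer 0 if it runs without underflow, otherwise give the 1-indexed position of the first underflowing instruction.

21

PUSH -21 → -21
PUSH 43  → -21 43
DIV      → 0
NEG      → 0
STORE 1  → (empty)
PUSH 25  → 25
LOAD 1   → 25 0
STORE 0  → 25
LOAD 1   → 25 0
EQ       → 0
DUP      → 0 0
POP      → 0
PUSH 1   → 0 1
DUP      → 0 1 1
STORE 2  → 0 1
NEG      → 0 -1
LOAD 2   → 0 -1 1
SWAP     → 0 1 -1
DIV      → 0 -1
POP      → 0
LT  — needs 2 operands, stack has 1 → underflow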